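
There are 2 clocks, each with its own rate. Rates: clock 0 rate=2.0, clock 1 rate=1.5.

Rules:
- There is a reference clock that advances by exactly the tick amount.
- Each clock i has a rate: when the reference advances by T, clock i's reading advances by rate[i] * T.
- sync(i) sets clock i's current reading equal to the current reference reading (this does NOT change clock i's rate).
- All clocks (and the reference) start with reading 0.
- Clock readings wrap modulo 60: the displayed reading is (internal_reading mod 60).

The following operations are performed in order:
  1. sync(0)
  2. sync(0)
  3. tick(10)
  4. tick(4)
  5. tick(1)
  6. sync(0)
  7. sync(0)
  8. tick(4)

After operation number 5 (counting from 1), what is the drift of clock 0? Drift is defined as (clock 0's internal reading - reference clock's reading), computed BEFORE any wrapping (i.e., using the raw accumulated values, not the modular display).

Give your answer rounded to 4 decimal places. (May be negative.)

After op 1 sync(0): ref=0.0000 raw=[0.0000 0.0000]
After op 2 sync(0): ref=0.0000 raw=[0.0000 0.0000]
After op 3 tick(10): ref=10.0000 raw=[20.0000 15.0000]
After op 4 tick(4): ref=14.0000 raw=[28.0000 21.0000]
After op 5 tick(1): ref=15.0000 raw=[30.0000 22.5000]
Drift of clock 0 after op 5: 30.0000 - 15.0000 = 15.0000

Answer: 15.0000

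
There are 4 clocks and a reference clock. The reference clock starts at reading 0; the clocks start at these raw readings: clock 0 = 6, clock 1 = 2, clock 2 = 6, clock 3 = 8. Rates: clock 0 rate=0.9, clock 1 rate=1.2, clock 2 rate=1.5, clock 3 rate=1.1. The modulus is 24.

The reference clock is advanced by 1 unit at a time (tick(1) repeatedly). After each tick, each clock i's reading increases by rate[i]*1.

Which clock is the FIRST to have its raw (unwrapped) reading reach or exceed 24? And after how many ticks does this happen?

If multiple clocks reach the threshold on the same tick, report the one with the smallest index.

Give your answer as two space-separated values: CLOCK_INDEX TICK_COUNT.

clock 0: start=6, rate=0.9, needs 24-6 = 18; ticks = ceil(18/0.9) = ceil(20.0000) = 20; reading at tick 20 = 6 + 0.9*20 = 24.0000
clock 1: start=2, rate=1.2, needs 24-2 = 22; ticks = ceil(22/1.2) = ceil(18.3333) = 19; reading at tick 19 = 2 + 1.2*19 = 24.8000
clock 2: start=6, rate=1.5, needs 24-6 = 18; ticks = ceil(18/1.5) = ceil(12.0000) = 12; reading at tick 12 = 6 + 1.5*12 = 24.0000
clock 3: start=8, rate=1.1, needs 24-8 = 16; ticks = ceil(16/1.1) = ceil(14.5455) = 15; reading at tick 15 = 8 + 1.1*15 = 24.5000
Minimum tick count = 12; winners = [2]; smallest index = 2

Answer: 2 12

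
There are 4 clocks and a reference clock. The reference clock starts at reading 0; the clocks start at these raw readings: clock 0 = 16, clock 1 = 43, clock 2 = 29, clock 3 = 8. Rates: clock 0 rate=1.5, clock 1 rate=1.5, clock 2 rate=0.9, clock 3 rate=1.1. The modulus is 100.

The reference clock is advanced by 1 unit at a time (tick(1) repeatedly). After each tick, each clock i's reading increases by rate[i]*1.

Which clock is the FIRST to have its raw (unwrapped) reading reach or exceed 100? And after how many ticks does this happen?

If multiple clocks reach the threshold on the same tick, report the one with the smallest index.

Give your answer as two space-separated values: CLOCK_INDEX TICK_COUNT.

Answer: 1 38

Derivation:
clock 0: start=16, rate=1.5, needs 100-16 = 84; ticks = ceil(84/1.5) = ceil(56.0000) = 56; reading at tick 56 = 16 + 1.5*56 = 100.0000
clock 1: start=43, rate=1.5, needs 100-43 = 57; ticks = ceil(57/1.5) = ceil(38.0000) = 38; reading at tick 38 = 43 + 1.5*38 = 100.0000
clock 2: start=29, rate=0.9, needs 100-29 = 71; ticks = ceil(71/0.9) = ceil(78.8889) = 79; reading at tick 79 = 29 + 0.9*79 = 100.1000
clock 3: start=8, rate=1.1, needs 100-8 = 92; ticks = ceil(92/1.1) = ceil(83.6364) = 84; reading at tick 84 = 8 + 1.1*84 = 100.4000
Minimum tick count = 38; winners = [1]; smallest index = 1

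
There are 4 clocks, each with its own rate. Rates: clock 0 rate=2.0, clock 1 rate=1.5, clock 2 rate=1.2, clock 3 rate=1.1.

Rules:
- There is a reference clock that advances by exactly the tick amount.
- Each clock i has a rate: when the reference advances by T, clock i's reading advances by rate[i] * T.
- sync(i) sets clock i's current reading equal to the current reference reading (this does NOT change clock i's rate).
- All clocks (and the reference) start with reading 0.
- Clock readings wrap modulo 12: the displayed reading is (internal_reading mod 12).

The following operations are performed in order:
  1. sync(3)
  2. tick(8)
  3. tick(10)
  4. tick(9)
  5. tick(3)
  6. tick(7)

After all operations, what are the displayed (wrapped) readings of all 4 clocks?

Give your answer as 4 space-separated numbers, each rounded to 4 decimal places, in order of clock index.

Answer: 2.0000 7.5000 8.4000 4.7000

Derivation:
After op 1 sync(3): ref=0.0000 raw=[0.0000 0.0000 0.0000 0.0000]
After op 2 tick(8): ref=8.0000 raw=[16.0000 12.0000 9.6000 8.8000]
After op 3 tick(10): ref=18.0000 raw=[36.0000 27.0000 21.6000 19.8000]
After op 4 tick(9): ref=27.0000 raw=[54.0000 40.5000 32.4000 29.7000]
After op 5 tick(3): ref=30.0000 raw=[60.0000 45.0000 36.0000 33.0000]
After op 6 tick(7): ref=37.0000 raw=[74.0000 55.5000 44.4000 40.7000]
Wrap final raw readings (mod 12): 74.0000 mod 12 = 2.0000; 55.5000 mod 12 = 7.5000; 44.4000 mod 12 = 8.4000; 40.7000 mod 12 = 4.7000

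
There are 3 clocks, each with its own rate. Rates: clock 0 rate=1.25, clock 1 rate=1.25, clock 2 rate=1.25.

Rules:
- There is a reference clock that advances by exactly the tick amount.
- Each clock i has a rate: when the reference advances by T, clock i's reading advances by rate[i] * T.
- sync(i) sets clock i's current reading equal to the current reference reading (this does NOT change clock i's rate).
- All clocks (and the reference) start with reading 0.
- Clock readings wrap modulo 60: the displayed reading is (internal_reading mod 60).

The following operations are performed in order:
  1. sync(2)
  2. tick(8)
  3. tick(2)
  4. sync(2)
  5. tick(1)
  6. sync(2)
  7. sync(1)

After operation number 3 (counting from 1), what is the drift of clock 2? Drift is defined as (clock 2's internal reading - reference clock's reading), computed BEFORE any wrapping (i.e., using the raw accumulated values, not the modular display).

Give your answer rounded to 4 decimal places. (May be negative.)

Answer: 2.5000

Derivation:
After op 1 sync(2): ref=0.0000 raw=[0.0000 0.0000 0.0000]
After op 2 tick(8): ref=8.0000 raw=[10.0000 10.0000 10.0000]
After op 3 tick(2): ref=10.0000 raw=[12.5000 12.5000 12.5000]
Drift of clock 2 after op 3: 12.5000 - 10.0000 = 2.5000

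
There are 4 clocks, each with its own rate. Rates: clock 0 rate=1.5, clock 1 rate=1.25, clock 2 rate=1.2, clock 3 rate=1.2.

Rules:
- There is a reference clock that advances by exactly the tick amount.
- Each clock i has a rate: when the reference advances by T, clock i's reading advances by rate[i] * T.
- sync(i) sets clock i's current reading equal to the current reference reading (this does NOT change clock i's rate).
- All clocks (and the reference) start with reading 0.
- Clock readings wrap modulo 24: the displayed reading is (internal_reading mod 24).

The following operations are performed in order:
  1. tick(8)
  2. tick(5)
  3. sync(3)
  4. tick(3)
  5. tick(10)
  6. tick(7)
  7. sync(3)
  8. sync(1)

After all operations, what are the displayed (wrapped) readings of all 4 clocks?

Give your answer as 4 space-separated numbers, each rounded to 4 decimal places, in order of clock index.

After op 1 tick(8): ref=8.0000 raw=[12.0000 10.0000 9.6000 9.6000]
After op 2 tick(5): ref=13.0000 raw=[19.5000 16.2500 15.6000 15.6000]
After op 3 sync(3): ref=13.0000 raw=[19.5000 16.2500 15.6000 13.0000]
After op 4 tick(3): ref=16.0000 raw=[24.0000 20.0000 19.2000 16.6000]
After op 5 tick(10): ref=26.0000 raw=[39.0000 32.5000 31.2000 28.6000]
After op 6 tick(7): ref=33.0000 raw=[49.5000 41.2500 39.6000 37.0000]
After op 7 sync(3): ref=33.0000 raw=[49.5000 41.2500 39.6000 33.0000]
After op 8 sync(1): ref=33.0000 raw=[49.5000 33.0000 39.6000 33.0000]
Wrap final raw readings (mod 24): 49.5000 mod 24 = 1.5000; 33.0000 mod 24 = 9.0000; 39.6000 mod 24 = 15.6000; 33.0000 mod 24 = 9.0000

Answer: 1.5000 9.0000 15.6000 9.0000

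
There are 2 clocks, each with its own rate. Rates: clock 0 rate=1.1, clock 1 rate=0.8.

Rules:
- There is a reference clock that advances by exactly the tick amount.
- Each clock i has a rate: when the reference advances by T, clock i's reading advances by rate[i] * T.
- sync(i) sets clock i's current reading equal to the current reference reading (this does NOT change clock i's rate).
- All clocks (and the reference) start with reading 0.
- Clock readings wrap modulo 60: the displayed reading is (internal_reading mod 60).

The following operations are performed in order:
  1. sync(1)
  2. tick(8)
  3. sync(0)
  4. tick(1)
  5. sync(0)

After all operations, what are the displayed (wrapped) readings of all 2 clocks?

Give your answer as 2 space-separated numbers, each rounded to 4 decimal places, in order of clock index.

After op 1 sync(1): ref=0.0000 raw=[0.0000 0.0000]
After op 2 tick(8): ref=8.0000 raw=[8.8000 6.4000]
After op 3 sync(0): ref=8.0000 raw=[8.0000 6.4000]
After op 4 tick(1): ref=9.0000 raw=[9.1000 7.2000]
After op 5 sync(0): ref=9.0000 raw=[9.0000 7.2000]
Wrap final raw readings (mod 60): 9.0000 mod 60 = 9.0000; 7.2000 mod 60 = 7.2000

Answer: 9.0000 7.2000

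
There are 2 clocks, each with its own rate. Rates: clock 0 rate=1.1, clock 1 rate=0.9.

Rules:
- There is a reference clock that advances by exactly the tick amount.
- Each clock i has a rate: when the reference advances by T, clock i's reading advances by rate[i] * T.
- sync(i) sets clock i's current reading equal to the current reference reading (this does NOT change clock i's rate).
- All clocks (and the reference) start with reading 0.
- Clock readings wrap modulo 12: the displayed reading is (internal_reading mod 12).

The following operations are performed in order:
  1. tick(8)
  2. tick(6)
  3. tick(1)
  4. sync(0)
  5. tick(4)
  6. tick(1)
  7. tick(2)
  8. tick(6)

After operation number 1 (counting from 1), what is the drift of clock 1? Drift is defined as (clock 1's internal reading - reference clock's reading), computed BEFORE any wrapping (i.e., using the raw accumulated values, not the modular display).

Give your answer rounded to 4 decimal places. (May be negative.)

Answer: -0.8000

Derivation:
After op 1 tick(8): ref=8.0000 raw=[8.8000 7.2000]
Drift of clock 1 after op 1: 7.2000 - 8.0000 = -0.8000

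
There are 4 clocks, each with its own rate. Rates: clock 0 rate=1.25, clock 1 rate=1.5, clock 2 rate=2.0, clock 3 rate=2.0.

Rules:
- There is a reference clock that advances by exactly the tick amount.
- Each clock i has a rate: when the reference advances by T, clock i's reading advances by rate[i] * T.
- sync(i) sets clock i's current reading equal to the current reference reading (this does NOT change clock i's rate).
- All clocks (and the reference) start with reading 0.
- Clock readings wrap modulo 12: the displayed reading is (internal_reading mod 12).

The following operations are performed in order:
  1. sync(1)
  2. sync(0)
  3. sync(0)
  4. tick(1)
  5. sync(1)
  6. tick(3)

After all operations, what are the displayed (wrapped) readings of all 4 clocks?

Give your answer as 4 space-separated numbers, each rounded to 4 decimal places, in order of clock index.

After op 1 sync(1): ref=0.0000 raw=[0.0000 0.0000 0.0000 0.0000]
After op 2 sync(0): ref=0.0000 raw=[0.0000 0.0000 0.0000 0.0000]
After op 3 sync(0): ref=0.0000 raw=[0.0000 0.0000 0.0000 0.0000]
After op 4 tick(1): ref=1.0000 raw=[1.2500 1.5000 2.0000 2.0000]
After op 5 sync(1): ref=1.0000 raw=[1.2500 1.0000 2.0000 2.0000]
After op 6 tick(3): ref=4.0000 raw=[5.0000 5.5000 8.0000 8.0000]
Wrap final raw readings (mod 12): 5.0000 mod 12 = 5.0000; 5.5000 mod 12 = 5.5000; 8.0000 mod 12 = 8.0000; 8.0000 mod 12 = 8.0000

Answer: 5.0000 5.5000 8.0000 8.0000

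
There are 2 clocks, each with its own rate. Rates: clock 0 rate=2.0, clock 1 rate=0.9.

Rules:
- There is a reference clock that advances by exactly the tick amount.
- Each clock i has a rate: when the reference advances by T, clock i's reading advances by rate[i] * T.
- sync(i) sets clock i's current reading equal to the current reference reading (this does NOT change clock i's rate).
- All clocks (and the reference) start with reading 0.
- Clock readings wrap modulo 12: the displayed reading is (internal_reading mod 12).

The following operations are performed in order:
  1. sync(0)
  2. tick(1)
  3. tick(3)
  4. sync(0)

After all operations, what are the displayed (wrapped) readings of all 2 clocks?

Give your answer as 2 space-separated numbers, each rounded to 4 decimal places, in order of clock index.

Answer: 4.0000 3.6000

Derivation:
After op 1 sync(0): ref=0.0000 raw=[0.0000 0.0000]
After op 2 tick(1): ref=1.0000 raw=[2.0000 0.9000]
After op 3 tick(3): ref=4.0000 raw=[8.0000 3.6000]
After op 4 sync(0): ref=4.0000 raw=[4.0000 3.6000]
Wrap final raw readings (mod 12): 4.0000 mod 12 = 4.0000; 3.6000 mod 12 = 3.6000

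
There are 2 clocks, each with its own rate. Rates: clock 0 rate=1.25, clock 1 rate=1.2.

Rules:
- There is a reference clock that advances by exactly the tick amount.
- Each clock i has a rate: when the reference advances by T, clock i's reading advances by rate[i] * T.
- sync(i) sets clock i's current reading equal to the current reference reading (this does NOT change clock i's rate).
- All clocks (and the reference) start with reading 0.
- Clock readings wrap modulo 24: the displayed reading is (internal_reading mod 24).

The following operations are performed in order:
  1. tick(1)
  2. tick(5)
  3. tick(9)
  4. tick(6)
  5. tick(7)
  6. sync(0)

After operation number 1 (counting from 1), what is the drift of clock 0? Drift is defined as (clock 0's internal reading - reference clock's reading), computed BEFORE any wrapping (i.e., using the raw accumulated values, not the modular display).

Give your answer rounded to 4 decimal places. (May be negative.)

After op 1 tick(1): ref=1.0000 raw=[1.2500 1.2000]
Drift of clock 0 after op 1: 1.2500 - 1.0000 = 0.2500

Answer: 0.2500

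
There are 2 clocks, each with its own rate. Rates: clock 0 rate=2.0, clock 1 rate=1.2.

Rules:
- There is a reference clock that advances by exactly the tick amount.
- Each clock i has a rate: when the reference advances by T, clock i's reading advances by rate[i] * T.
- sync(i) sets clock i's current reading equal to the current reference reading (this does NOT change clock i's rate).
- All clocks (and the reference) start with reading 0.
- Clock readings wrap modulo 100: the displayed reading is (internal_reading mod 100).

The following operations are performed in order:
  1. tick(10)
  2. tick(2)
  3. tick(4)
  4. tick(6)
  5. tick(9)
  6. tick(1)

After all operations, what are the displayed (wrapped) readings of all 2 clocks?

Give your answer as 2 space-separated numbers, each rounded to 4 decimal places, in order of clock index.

Answer: 64.0000 38.4000

Derivation:
After op 1 tick(10): ref=10.0000 raw=[20.0000 12.0000]
After op 2 tick(2): ref=12.0000 raw=[24.0000 14.4000]
After op 3 tick(4): ref=16.0000 raw=[32.0000 19.2000]
After op 4 tick(6): ref=22.0000 raw=[44.0000 26.4000]
After op 5 tick(9): ref=31.0000 raw=[62.0000 37.2000]
After op 6 tick(1): ref=32.0000 raw=[64.0000 38.4000]
Wrap final raw readings (mod 100): 64.0000 mod 100 = 64.0000; 38.4000 mod 100 = 38.4000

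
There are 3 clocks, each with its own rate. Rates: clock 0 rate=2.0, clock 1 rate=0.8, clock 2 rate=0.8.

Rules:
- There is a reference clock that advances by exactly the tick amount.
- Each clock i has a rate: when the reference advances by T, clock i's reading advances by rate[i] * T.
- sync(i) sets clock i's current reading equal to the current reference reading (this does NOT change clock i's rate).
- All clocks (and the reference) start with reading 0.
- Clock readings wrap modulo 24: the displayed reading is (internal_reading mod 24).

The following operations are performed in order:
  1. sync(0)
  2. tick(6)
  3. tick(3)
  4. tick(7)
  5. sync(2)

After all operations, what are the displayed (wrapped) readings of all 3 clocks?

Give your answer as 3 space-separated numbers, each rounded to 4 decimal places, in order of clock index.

Answer: 8.0000 12.8000 16.0000

Derivation:
After op 1 sync(0): ref=0.0000 raw=[0.0000 0.0000 0.0000]
After op 2 tick(6): ref=6.0000 raw=[12.0000 4.8000 4.8000]
After op 3 tick(3): ref=9.0000 raw=[18.0000 7.2000 7.2000]
After op 4 tick(7): ref=16.0000 raw=[32.0000 12.8000 12.8000]
After op 5 sync(2): ref=16.0000 raw=[32.0000 12.8000 16.0000]
Wrap final raw readings (mod 24): 32.0000 mod 24 = 8.0000; 12.8000 mod 24 = 12.8000; 16.0000 mod 24 = 16.0000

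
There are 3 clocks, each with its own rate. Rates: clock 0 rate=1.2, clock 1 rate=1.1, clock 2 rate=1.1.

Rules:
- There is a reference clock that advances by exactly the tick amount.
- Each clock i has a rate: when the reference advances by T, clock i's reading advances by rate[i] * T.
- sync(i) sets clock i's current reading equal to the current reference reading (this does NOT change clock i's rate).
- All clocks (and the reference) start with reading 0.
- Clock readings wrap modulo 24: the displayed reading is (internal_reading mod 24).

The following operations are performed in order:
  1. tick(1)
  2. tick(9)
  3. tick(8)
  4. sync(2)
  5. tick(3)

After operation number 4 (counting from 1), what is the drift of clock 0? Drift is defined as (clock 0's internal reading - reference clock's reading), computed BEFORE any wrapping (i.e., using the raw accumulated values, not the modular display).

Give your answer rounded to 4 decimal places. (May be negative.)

Answer: 3.6000

Derivation:
After op 1 tick(1): ref=1.0000 raw=[1.2000 1.1000 1.1000]
After op 2 tick(9): ref=10.0000 raw=[12.0000 11.0000 11.0000]
After op 3 tick(8): ref=18.0000 raw=[21.6000 19.8000 19.8000]
After op 4 sync(2): ref=18.0000 raw=[21.6000 19.8000 18.0000]
Drift of clock 0 after op 4: 21.6000 - 18.0000 = 3.6000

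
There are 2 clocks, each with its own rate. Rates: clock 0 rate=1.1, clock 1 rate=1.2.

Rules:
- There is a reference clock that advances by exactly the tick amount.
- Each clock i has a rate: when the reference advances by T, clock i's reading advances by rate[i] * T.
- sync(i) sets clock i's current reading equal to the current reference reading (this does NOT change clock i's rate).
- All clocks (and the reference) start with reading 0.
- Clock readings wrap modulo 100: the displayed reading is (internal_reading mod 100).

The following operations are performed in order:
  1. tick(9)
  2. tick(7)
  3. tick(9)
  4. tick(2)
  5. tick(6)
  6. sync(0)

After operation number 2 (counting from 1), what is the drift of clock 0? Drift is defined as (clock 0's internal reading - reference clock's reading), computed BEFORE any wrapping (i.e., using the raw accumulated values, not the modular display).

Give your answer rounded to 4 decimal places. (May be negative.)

Answer: 1.6000

Derivation:
After op 1 tick(9): ref=9.0000 raw=[9.9000 10.8000]
After op 2 tick(7): ref=16.0000 raw=[17.6000 19.2000]
Drift of clock 0 after op 2: 17.6000 - 16.0000 = 1.6000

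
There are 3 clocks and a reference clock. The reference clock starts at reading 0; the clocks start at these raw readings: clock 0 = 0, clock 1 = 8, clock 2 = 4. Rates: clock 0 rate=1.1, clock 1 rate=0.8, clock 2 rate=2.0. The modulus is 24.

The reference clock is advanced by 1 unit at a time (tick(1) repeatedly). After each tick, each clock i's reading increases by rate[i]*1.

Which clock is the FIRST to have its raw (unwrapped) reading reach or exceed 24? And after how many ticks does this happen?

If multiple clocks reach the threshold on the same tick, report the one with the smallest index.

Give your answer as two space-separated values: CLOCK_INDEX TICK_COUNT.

clock 0: start=0, rate=1.1, needs 24-0 = 24; ticks = ceil(24/1.1) = ceil(21.8182) = 22; reading at tick 22 = 0 + 1.1*22 = 24.2000
clock 1: start=8, rate=0.8, needs 24-8 = 16; ticks = ceil(16/0.8) = ceil(20.0000) = 20; reading at tick 20 = 8 + 0.8*20 = 24.0000
clock 2: start=4, rate=2.0, needs 24-4 = 20; ticks = ceil(20/2.0) = ceil(10.0000) = 10; reading at tick 10 = 4 + 2.0*10 = 24.0000
Minimum tick count = 10; winners = [2]; smallest index = 2

Answer: 2 10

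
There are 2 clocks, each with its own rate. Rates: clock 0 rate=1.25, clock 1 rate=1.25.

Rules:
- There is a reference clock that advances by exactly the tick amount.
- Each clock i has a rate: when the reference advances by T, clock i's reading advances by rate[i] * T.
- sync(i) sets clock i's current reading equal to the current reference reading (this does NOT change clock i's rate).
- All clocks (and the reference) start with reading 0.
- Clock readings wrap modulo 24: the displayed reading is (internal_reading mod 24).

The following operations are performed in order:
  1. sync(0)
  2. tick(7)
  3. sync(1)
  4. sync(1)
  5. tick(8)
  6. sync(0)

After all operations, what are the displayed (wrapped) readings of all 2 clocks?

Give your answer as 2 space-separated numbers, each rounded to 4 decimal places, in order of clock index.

Answer: 15.0000 17.0000

Derivation:
After op 1 sync(0): ref=0.0000 raw=[0.0000 0.0000]
After op 2 tick(7): ref=7.0000 raw=[8.7500 8.7500]
After op 3 sync(1): ref=7.0000 raw=[8.7500 7.0000]
After op 4 sync(1): ref=7.0000 raw=[8.7500 7.0000]
After op 5 tick(8): ref=15.0000 raw=[18.7500 17.0000]
After op 6 sync(0): ref=15.0000 raw=[15.0000 17.0000]
Wrap final raw readings (mod 24): 15.0000 mod 24 = 15.0000; 17.0000 mod 24 = 17.0000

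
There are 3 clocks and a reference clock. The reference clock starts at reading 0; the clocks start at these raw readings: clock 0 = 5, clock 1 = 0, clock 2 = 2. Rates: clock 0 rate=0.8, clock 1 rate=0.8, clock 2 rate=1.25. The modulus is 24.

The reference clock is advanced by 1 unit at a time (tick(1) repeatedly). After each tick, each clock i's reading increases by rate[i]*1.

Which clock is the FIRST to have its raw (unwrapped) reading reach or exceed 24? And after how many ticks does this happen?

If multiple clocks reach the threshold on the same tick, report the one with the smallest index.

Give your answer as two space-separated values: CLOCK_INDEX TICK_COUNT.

clock 0: start=5, rate=0.8, needs 24-5 = 19; ticks = ceil(19/0.8) = ceil(23.7500) = 24; reading at tick 24 = 5 + 0.8*24 = 24.2000
clock 1: start=0, rate=0.8, needs 24-0 = 24; ticks = ceil(24/0.8) = ceil(30.0000) = 30; reading at tick 30 = 0 + 0.8*30 = 24.0000
clock 2: start=2, rate=1.25, needs 24-2 = 22; ticks = ceil(22/1.25) = ceil(17.6000) = 18; reading at tick 18 = 2 + 1.25*18 = 24.5000
Minimum tick count = 18; winners = [2]; smallest index = 2

Answer: 2 18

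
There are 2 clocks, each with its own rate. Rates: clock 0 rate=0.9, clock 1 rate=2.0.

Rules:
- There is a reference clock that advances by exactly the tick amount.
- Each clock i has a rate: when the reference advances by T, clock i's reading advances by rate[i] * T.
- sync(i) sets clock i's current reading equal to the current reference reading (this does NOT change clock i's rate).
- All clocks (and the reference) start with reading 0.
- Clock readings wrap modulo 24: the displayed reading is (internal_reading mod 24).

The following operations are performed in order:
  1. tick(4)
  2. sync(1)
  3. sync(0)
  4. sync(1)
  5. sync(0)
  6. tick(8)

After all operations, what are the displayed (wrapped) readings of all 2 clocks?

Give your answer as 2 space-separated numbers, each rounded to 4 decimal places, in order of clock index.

Answer: 11.2000 20.0000

Derivation:
After op 1 tick(4): ref=4.0000 raw=[3.6000 8.0000]
After op 2 sync(1): ref=4.0000 raw=[3.6000 4.0000]
After op 3 sync(0): ref=4.0000 raw=[4.0000 4.0000]
After op 4 sync(1): ref=4.0000 raw=[4.0000 4.0000]
After op 5 sync(0): ref=4.0000 raw=[4.0000 4.0000]
After op 6 tick(8): ref=12.0000 raw=[11.2000 20.0000]
Wrap final raw readings (mod 24): 11.2000 mod 24 = 11.2000; 20.0000 mod 24 = 20.0000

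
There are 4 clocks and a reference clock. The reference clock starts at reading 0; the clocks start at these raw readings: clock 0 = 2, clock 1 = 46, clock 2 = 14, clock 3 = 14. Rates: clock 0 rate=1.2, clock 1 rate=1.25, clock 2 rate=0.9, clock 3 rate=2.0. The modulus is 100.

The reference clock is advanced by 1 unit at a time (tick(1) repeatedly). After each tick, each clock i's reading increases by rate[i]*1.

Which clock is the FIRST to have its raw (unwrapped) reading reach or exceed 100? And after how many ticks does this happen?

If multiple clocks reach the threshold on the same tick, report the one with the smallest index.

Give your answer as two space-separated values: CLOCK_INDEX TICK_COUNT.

clock 0: start=2, rate=1.2, needs 100-2 = 98; ticks = ceil(98/1.2) = ceil(81.6667) = 82; reading at tick 82 = 2 + 1.2*82 = 100.4000
clock 1: start=46, rate=1.25, needs 100-46 = 54; ticks = ceil(54/1.25) = ceil(43.2000) = 44; reading at tick 44 = 46 + 1.25*44 = 101.0000
clock 2: start=14, rate=0.9, needs 100-14 = 86; ticks = ceil(86/0.9) = ceil(95.5556) = 96; reading at tick 96 = 14 + 0.9*96 = 100.4000
clock 3: start=14, rate=2.0, needs 100-14 = 86; ticks = ceil(86/2.0) = ceil(43.0000) = 43; reading at tick 43 = 14 + 2.0*43 = 100.0000
Minimum tick count = 43; winners = [3]; smallest index = 3

Answer: 3 43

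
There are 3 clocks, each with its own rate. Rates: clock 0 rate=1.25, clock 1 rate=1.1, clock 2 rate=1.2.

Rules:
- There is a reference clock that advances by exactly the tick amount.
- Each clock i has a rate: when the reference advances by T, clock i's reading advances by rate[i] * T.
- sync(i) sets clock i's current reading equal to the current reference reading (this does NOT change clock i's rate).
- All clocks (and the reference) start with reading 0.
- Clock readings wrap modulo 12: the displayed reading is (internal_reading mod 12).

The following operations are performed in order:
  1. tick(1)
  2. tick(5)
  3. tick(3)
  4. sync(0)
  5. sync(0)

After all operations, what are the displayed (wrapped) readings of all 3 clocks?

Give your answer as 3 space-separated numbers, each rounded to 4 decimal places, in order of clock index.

After op 1 tick(1): ref=1.0000 raw=[1.2500 1.1000 1.2000]
After op 2 tick(5): ref=6.0000 raw=[7.5000 6.6000 7.2000]
After op 3 tick(3): ref=9.0000 raw=[11.2500 9.9000 10.8000]
After op 4 sync(0): ref=9.0000 raw=[9.0000 9.9000 10.8000]
After op 5 sync(0): ref=9.0000 raw=[9.0000 9.9000 10.8000]
Wrap final raw readings (mod 12): 9.0000 mod 12 = 9.0000; 9.9000 mod 12 = 9.9000; 10.8000 mod 12 = 10.8000

Answer: 9.0000 9.9000 10.8000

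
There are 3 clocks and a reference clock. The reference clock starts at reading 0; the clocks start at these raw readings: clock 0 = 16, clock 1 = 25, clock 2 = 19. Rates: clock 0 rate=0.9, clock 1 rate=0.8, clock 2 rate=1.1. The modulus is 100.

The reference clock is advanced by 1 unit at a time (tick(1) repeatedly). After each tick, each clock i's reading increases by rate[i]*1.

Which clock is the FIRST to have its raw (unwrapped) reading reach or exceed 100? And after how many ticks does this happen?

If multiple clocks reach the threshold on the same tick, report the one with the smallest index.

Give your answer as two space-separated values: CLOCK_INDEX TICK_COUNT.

clock 0: start=16, rate=0.9, needs 100-16 = 84; ticks = ceil(84/0.9) = ceil(93.3333) = 94; reading at tick 94 = 16 + 0.9*94 = 100.6000
clock 1: start=25, rate=0.8, needs 100-25 = 75; ticks = ceil(75/0.8) = ceil(93.7500) = 94; reading at tick 94 = 25 + 0.8*94 = 100.2000
clock 2: start=19, rate=1.1, needs 100-19 = 81; ticks = ceil(81/1.1) = ceil(73.6364) = 74; reading at tick 74 = 19 + 1.1*74 = 100.4000
Minimum tick count = 74; winners = [2]; smallest index = 2

Answer: 2 74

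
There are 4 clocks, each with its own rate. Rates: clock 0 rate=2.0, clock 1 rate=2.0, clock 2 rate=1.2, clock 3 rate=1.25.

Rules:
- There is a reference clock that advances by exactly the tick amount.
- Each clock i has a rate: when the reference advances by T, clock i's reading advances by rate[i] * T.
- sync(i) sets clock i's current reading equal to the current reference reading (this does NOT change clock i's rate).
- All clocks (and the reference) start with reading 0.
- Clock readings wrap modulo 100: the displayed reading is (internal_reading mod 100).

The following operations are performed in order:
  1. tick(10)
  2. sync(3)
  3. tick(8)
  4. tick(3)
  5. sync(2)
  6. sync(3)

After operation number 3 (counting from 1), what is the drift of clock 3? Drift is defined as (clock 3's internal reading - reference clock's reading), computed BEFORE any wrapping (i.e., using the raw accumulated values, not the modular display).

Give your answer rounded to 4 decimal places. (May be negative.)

After op 1 tick(10): ref=10.0000 raw=[20.0000 20.0000 12.0000 12.5000]
After op 2 sync(3): ref=10.0000 raw=[20.0000 20.0000 12.0000 10.0000]
After op 3 tick(8): ref=18.0000 raw=[36.0000 36.0000 21.6000 20.0000]
Drift of clock 3 after op 3: 20.0000 - 18.0000 = 2.0000

Answer: 2.0000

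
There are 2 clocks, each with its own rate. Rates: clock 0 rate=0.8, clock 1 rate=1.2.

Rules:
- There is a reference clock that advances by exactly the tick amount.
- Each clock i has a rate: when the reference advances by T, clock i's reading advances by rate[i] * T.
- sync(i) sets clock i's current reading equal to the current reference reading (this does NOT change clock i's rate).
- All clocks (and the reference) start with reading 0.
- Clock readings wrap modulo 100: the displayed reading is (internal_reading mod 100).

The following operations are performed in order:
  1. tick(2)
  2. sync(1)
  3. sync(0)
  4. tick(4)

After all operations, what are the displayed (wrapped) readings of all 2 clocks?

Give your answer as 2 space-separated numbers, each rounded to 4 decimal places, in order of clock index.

Answer: 5.2000 6.8000

Derivation:
After op 1 tick(2): ref=2.0000 raw=[1.6000 2.4000]
After op 2 sync(1): ref=2.0000 raw=[1.6000 2.0000]
After op 3 sync(0): ref=2.0000 raw=[2.0000 2.0000]
After op 4 tick(4): ref=6.0000 raw=[5.2000 6.8000]
Wrap final raw readings (mod 100): 5.2000 mod 100 = 5.2000; 6.8000 mod 100 = 6.8000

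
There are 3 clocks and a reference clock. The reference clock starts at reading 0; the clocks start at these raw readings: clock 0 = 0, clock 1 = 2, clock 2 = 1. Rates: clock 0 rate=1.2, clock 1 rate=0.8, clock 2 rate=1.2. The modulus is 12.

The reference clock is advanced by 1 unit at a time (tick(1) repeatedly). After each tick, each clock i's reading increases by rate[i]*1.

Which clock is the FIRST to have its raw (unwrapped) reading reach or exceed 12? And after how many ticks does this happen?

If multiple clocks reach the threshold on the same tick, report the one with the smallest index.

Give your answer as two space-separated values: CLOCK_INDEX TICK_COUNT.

clock 0: start=0, rate=1.2, needs 12-0 = 12; ticks = ceil(12/1.2) = ceil(10.0000) = 10; reading at tick 10 = 0 + 1.2*10 = 12.0000
clock 1: start=2, rate=0.8, needs 12-2 = 10; ticks = ceil(10/0.8) = ceil(12.5000) = 13; reading at tick 13 = 2 + 0.8*13 = 12.4000
clock 2: start=1, rate=1.2, needs 12-1 = 11; ticks = ceil(11/1.2) = ceil(9.1667) = 10; reading at tick 10 = 1 + 1.2*10 = 13.0000
Minimum tick count = 10; winners = [0, 2]; smallest index = 0

Answer: 0 10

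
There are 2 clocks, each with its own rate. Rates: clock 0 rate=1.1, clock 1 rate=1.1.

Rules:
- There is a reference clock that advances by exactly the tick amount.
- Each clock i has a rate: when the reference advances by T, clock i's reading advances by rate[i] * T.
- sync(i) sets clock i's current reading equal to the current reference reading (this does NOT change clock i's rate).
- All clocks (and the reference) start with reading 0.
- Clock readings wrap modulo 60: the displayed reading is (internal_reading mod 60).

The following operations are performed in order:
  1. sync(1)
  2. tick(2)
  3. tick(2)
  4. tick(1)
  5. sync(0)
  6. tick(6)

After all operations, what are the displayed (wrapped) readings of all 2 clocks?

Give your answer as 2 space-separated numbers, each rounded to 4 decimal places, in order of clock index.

After op 1 sync(1): ref=0.0000 raw=[0.0000 0.0000]
After op 2 tick(2): ref=2.0000 raw=[2.2000 2.2000]
After op 3 tick(2): ref=4.0000 raw=[4.4000 4.4000]
After op 4 tick(1): ref=5.0000 raw=[5.5000 5.5000]
After op 5 sync(0): ref=5.0000 raw=[5.0000 5.5000]
After op 6 tick(6): ref=11.0000 raw=[11.6000 12.1000]
Wrap final raw readings (mod 60): 11.6000 mod 60 = 11.6000; 12.1000 mod 60 = 12.1000

Answer: 11.6000 12.1000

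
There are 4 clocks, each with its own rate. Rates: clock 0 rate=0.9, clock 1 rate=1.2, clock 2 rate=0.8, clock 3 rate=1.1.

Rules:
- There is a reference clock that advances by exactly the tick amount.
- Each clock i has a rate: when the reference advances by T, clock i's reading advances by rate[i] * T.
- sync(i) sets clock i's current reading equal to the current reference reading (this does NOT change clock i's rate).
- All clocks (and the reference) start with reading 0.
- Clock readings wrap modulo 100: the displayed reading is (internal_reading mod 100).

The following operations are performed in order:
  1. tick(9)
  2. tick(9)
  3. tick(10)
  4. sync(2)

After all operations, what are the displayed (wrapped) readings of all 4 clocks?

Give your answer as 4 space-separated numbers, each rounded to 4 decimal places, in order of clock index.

Answer: 25.2000 33.6000 28.0000 30.8000

Derivation:
After op 1 tick(9): ref=9.0000 raw=[8.1000 10.8000 7.2000 9.9000]
After op 2 tick(9): ref=18.0000 raw=[16.2000 21.6000 14.4000 19.8000]
After op 3 tick(10): ref=28.0000 raw=[25.2000 33.6000 22.4000 30.8000]
After op 4 sync(2): ref=28.0000 raw=[25.2000 33.6000 28.0000 30.8000]
Wrap final raw readings (mod 100): 25.2000 mod 100 = 25.2000; 33.6000 mod 100 = 33.6000; 28.0000 mod 100 = 28.0000; 30.8000 mod 100 = 30.8000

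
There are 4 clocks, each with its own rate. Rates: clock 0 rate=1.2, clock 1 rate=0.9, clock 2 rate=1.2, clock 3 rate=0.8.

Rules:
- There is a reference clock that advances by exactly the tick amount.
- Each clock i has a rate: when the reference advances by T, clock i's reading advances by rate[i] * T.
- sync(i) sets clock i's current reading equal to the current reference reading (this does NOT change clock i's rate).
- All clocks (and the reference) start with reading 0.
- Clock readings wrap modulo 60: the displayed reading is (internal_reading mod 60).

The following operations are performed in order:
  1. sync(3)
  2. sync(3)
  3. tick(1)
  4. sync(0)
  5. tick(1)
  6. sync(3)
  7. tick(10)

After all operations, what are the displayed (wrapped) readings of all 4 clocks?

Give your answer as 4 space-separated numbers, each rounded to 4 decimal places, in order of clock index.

Answer: 14.2000 10.8000 14.4000 10.0000

Derivation:
After op 1 sync(3): ref=0.0000 raw=[0.0000 0.0000 0.0000 0.0000]
After op 2 sync(3): ref=0.0000 raw=[0.0000 0.0000 0.0000 0.0000]
After op 3 tick(1): ref=1.0000 raw=[1.2000 0.9000 1.2000 0.8000]
After op 4 sync(0): ref=1.0000 raw=[1.0000 0.9000 1.2000 0.8000]
After op 5 tick(1): ref=2.0000 raw=[2.2000 1.8000 2.4000 1.6000]
After op 6 sync(3): ref=2.0000 raw=[2.2000 1.8000 2.4000 2.0000]
After op 7 tick(10): ref=12.0000 raw=[14.2000 10.8000 14.4000 10.0000]
Wrap final raw readings (mod 60): 14.2000 mod 60 = 14.2000; 10.8000 mod 60 = 10.8000; 14.4000 mod 60 = 14.4000; 10.0000 mod 60 = 10.0000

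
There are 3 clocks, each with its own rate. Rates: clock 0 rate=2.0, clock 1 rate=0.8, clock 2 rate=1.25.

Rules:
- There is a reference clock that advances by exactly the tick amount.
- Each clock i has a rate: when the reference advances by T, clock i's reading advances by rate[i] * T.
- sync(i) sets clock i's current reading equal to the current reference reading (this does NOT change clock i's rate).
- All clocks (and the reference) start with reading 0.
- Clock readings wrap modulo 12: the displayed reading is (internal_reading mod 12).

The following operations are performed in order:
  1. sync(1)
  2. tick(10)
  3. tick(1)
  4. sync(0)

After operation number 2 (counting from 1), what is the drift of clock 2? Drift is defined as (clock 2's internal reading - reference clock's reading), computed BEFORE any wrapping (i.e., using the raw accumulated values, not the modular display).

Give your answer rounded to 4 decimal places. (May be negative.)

Answer: 2.5000

Derivation:
After op 1 sync(1): ref=0.0000 raw=[0.0000 0.0000 0.0000]
After op 2 tick(10): ref=10.0000 raw=[20.0000 8.0000 12.5000]
Drift of clock 2 after op 2: 12.5000 - 10.0000 = 2.5000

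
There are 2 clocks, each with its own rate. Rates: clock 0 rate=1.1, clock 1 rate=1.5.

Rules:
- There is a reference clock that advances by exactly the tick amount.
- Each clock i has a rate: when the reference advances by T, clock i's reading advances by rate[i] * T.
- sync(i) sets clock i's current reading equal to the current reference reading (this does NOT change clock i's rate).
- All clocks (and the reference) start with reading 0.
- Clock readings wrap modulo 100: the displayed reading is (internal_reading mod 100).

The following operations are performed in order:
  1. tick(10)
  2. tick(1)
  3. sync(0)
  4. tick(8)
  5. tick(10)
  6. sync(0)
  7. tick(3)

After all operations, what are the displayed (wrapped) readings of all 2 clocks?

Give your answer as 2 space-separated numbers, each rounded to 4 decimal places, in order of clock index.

After op 1 tick(10): ref=10.0000 raw=[11.0000 15.0000]
After op 2 tick(1): ref=11.0000 raw=[12.1000 16.5000]
After op 3 sync(0): ref=11.0000 raw=[11.0000 16.5000]
After op 4 tick(8): ref=19.0000 raw=[19.8000 28.5000]
After op 5 tick(10): ref=29.0000 raw=[30.8000 43.5000]
After op 6 sync(0): ref=29.0000 raw=[29.0000 43.5000]
After op 7 tick(3): ref=32.0000 raw=[32.3000 48.0000]
Wrap final raw readings (mod 100): 32.3000 mod 100 = 32.3000; 48.0000 mod 100 = 48.0000

Answer: 32.3000 48.0000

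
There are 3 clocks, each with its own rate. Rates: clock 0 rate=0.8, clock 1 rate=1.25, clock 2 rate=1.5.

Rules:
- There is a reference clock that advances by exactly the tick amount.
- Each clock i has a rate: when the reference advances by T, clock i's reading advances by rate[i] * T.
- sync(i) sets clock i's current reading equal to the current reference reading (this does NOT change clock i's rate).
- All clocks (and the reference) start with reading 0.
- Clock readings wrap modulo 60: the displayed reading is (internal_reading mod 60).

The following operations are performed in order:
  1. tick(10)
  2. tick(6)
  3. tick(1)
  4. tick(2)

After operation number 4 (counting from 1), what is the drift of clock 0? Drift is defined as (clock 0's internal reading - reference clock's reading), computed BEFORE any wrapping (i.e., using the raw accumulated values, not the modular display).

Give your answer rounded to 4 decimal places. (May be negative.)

After op 1 tick(10): ref=10.0000 raw=[8.0000 12.5000 15.0000]
After op 2 tick(6): ref=16.0000 raw=[12.8000 20.0000 24.0000]
After op 3 tick(1): ref=17.0000 raw=[13.6000 21.2500 25.5000]
After op 4 tick(2): ref=19.0000 raw=[15.2000 23.7500 28.5000]
Drift of clock 0 after op 4: 15.2000 - 19.0000 = -3.8000

Answer: -3.8000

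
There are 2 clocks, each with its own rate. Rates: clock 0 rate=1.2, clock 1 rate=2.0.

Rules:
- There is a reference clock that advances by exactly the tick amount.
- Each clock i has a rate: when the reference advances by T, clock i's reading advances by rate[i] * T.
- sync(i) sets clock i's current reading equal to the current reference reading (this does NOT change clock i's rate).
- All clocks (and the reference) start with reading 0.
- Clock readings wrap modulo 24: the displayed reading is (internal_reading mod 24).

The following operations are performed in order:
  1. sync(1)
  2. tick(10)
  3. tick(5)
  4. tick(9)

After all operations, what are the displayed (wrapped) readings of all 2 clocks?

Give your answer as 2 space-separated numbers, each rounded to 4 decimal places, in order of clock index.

Answer: 4.8000 0.0000

Derivation:
After op 1 sync(1): ref=0.0000 raw=[0.0000 0.0000]
After op 2 tick(10): ref=10.0000 raw=[12.0000 20.0000]
After op 3 tick(5): ref=15.0000 raw=[18.0000 30.0000]
After op 4 tick(9): ref=24.0000 raw=[28.8000 48.0000]
Wrap final raw readings (mod 24): 28.8000 mod 24 = 4.8000; 48.0000 mod 24 = 0.0000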